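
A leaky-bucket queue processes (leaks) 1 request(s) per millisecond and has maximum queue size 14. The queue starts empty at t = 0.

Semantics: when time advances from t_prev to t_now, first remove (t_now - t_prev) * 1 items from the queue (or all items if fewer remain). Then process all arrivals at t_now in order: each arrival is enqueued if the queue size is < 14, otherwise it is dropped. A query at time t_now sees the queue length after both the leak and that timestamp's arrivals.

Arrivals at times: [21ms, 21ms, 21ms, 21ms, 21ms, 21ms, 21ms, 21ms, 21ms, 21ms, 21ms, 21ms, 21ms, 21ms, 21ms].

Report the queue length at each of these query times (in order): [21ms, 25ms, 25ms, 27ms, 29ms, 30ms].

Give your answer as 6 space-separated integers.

Answer: 14 10 10 8 6 5

Derivation:
Queue lengths at query times:
  query t=21ms: backlog = 14
  query t=25ms: backlog = 10
  query t=25ms: backlog = 10
  query t=27ms: backlog = 8
  query t=29ms: backlog = 6
  query t=30ms: backlog = 5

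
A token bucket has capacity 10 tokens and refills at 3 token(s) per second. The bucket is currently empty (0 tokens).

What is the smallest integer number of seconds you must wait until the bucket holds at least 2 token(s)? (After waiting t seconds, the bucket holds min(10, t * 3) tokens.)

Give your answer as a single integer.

Answer: 1

Derivation:
Need t * 3 >= 2, so t >= 2/3.
Smallest integer t = ceil(2/3) = 1.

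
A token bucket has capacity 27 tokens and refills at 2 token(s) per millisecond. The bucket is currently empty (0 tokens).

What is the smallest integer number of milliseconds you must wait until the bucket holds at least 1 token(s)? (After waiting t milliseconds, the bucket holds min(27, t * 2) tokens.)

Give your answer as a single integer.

Answer: 1

Derivation:
Need t * 2 >= 1, so t >= 1/2.
Smallest integer t = ceil(1/2) = 1.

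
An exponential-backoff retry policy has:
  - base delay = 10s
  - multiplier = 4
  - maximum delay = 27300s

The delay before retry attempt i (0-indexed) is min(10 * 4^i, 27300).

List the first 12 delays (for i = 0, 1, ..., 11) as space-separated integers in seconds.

Answer: 10 40 160 640 2560 10240 27300 27300 27300 27300 27300 27300

Derivation:
Computing each delay:
  i=0: min(10*4^0, 27300) = 10
  i=1: min(10*4^1, 27300) = 40
  i=2: min(10*4^2, 27300) = 160
  i=3: min(10*4^3, 27300) = 640
  i=4: min(10*4^4, 27300) = 2560
  i=5: min(10*4^5, 27300) = 10240
  i=6: min(10*4^6, 27300) = 27300
  i=7: min(10*4^7, 27300) = 27300
  i=8: min(10*4^8, 27300) = 27300
  i=9: min(10*4^9, 27300) = 27300
  i=10: min(10*4^10, 27300) = 27300
  i=11: min(10*4^11, 27300) = 27300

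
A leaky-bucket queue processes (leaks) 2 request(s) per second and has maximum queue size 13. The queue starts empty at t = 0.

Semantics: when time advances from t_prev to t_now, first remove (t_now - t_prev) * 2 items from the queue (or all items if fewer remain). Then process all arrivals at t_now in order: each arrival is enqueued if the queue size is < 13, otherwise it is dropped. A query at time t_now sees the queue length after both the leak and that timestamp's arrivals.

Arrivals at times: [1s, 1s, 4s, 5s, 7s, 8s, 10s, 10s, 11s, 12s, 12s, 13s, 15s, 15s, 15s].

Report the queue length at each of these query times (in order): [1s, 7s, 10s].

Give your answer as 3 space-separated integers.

Queue lengths at query times:
  query t=1s: backlog = 2
  query t=7s: backlog = 1
  query t=10s: backlog = 2

Answer: 2 1 2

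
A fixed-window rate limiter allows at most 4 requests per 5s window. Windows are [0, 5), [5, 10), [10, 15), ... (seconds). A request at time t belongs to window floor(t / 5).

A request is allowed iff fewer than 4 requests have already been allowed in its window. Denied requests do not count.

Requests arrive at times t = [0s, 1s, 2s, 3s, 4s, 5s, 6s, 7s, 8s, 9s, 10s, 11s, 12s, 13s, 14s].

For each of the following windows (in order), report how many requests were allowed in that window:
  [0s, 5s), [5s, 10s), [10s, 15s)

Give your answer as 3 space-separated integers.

Answer: 4 4 4

Derivation:
Processing requests:
  req#1 t=0s (window 0): ALLOW
  req#2 t=1s (window 0): ALLOW
  req#3 t=2s (window 0): ALLOW
  req#4 t=3s (window 0): ALLOW
  req#5 t=4s (window 0): DENY
  req#6 t=5s (window 1): ALLOW
  req#7 t=6s (window 1): ALLOW
  req#8 t=7s (window 1): ALLOW
  req#9 t=8s (window 1): ALLOW
  req#10 t=9s (window 1): DENY
  req#11 t=10s (window 2): ALLOW
  req#12 t=11s (window 2): ALLOW
  req#13 t=12s (window 2): ALLOW
  req#14 t=13s (window 2): ALLOW
  req#15 t=14s (window 2): DENY

Allowed counts by window: 4 4 4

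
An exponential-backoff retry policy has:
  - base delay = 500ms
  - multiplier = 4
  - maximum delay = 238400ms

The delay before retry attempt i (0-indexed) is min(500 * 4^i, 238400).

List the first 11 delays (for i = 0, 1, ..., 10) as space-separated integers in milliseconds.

Answer: 500 2000 8000 32000 128000 238400 238400 238400 238400 238400 238400

Derivation:
Computing each delay:
  i=0: min(500*4^0, 238400) = 500
  i=1: min(500*4^1, 238400) = 2000
  i=2: min(500*4^2, 238400) = 8000
  i=3: min(500*4^3, 238400) = 32000
  i=4: min(500*4^4, 238400) = 128000
  i=5: min(500*4^5, 238400) = 238400
  i=6: min(500*4^6, 238400) = 238400
  i=7: min(500*4^7, 238400) = 238400
  i=8: min(500*4^8, 238400) = 238400
  i=9: min(500*4^9, 238400) = 238400
  i=10: min(500*4^10, 238400) = 238400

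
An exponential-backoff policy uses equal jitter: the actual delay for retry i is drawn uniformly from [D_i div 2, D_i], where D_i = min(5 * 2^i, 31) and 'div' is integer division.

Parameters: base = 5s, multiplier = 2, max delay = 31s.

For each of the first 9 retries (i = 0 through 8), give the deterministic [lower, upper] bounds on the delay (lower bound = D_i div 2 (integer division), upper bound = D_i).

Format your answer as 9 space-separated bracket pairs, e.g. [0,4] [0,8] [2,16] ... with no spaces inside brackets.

Answer: [2,5] [5,10] [10,20] [15,31] [15,31] [15,31] [15,31] [15,31] [15,31]

Derivation:
Computing bounds per retry:
  i=0: D_i=min(5*2^0,31)=5, bounds=[2,5]
  i=1: D_i=min(5*2^1,31)=10, bounds=[5,10]
  i=2: D_i=min(5*2^2,31)=20, bounds=[10,20]
  i=3: D_i=min(5*2^3,31)=31, bounds=[15,31]
  i=4: D_i=min(5*2^4,31)=31, bounds=[15,31]
  i=5: D_i=min(5*2^5,31)=31, bounds=[15,31]
  i=6: D_i=min(5*2^6,31)=31, bounds=[15,31]
  i=7: D_i=min(5*2^7,31)=31, bounds=[15,31]
  i=8: D_i=min(5*2^8,31)=31, bounds=[15,31]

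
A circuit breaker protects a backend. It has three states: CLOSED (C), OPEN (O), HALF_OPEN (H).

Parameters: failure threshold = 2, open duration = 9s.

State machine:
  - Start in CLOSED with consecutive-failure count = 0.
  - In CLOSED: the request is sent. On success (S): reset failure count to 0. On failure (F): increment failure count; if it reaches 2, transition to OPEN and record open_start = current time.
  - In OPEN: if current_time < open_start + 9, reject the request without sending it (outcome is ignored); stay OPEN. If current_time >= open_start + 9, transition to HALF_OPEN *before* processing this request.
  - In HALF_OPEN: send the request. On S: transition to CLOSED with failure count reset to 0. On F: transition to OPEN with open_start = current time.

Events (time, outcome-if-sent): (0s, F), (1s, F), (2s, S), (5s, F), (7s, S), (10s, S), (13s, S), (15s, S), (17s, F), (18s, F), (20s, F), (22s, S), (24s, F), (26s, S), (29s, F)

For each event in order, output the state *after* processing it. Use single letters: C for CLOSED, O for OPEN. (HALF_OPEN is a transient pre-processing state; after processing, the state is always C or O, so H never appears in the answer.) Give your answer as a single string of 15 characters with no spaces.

State after each event:
  event#1 t=0s outcome=F: state=CLOSED
  event#2 t=1s outcome=F: state=OPEN
  event#3 t=2s outcome=S: state=OPEN
  event#4 t=5s outcome=F: state=OPEN
  event#5 t=7s outcome=S: state=OPEN
  event#6 t=10s outcome=S: state=CLOSED
  event#7 t=13s outcome=S: state=CLOSED
  event#8 t=15s outcome=S: state=CLOSED
  event#9 t=17s outcome=F: state=CLOSED
  event#10 t=18s outcome=F: state=OPEN
  event#11 t=20s outcome=F: state=OPEN
  event#12 t=22s outcome=S: state=OPEN
  event#13 t=24s outcome=F: state=OPEN
  event#14 t=26s outcome=S: state=OPEN
  event#15 t=29s outcome=F: state=OPEN

Answer: COOOOCCCCOOOOOO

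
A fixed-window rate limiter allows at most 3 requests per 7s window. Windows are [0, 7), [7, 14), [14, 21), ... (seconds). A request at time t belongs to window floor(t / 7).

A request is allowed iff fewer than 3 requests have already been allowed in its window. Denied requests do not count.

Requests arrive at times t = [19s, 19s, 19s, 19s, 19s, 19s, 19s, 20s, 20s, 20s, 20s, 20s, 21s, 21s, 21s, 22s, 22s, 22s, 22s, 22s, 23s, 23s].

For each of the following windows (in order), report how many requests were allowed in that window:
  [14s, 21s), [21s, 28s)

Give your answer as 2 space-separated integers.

Answer: 3 3

Derivation:
Processing requests:
  req#1 t=19s (window 2): ALLOW
  req#2 t=19s (window 2): ALLOW
  req#3 t=19s (window 2): ALLOW
  req#4 t=19s (window 2): DENY
  req#5 t=19s (window 2): DENY
  req#6 t=19s (window 2): DENY
  req#7 t=19s (window 2): DENY
  req#8 t=20s (window 2): DENY
  req#9 t=20s (window 2): DENY
  req#10 t=20s (window 2): DENY
  req#11 t=20s (window 2): DENY
  req#12 t=20s (window 2): DENY
  req#13 t=21s (window 3): ALLOW
  req#14 t=21s (window 3): ALLOW
  req#15 t=21s (window 3): ALLOW
  req#16 t=22s (window 3): DENY
  req#17 t=22s (window 3): DENY
  req#18 t=22s (window 3): DENY
  req#19 t=22s (window 3): DENY
  req#20 t=22s (window 3): DENY
  req#21 t=23s (window 3): DENY
  req#22 t=23s (window 3): DENY

Allowed counts by window: 3 3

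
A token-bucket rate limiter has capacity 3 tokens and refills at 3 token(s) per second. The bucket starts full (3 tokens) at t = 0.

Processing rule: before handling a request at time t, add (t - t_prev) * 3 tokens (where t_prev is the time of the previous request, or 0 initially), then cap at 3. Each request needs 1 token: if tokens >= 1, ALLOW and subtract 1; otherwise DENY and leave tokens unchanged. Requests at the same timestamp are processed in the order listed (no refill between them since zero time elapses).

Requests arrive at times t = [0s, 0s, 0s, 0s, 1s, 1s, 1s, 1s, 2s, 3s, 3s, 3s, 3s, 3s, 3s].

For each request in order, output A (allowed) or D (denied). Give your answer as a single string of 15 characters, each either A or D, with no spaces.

Answer: AAADAAADAAAADDD

Derivation:
Simulating step by step:
  req#1 t=0s: ALLOW
  req#2 t=0s: ALLOW
  req#3 t=0s: ALLOW
  req#4 t=0s: DENY
  req#5 t=1s: ALLOW
  req#6 t=1s: ALLOW
  req#7 t=1s: ALLOW
  req#8 t=1s: DENY
  req#9 t=2s: ALLOW
  req#10 t=3s: ALLOW
  req#11 t=3s: ALLOW
  req#12 t=3s: ALLOW
  req#13 t=3s: DENY
  req#14 t=3s: DENY
  req#15 t=3s: DENY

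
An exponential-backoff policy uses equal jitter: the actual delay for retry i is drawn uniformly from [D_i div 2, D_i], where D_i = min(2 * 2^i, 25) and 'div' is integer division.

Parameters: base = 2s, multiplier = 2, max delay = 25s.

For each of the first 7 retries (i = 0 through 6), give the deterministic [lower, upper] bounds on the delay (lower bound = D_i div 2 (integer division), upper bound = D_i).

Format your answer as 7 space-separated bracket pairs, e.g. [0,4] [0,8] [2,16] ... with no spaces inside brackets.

Computing bounds per retry:
  i=0: D_i=min(2*2^0,25)=2, bounds=[1,2]
  i=1: D_i=min(2*2^1,25)=4, bounds=[2,4]
  i=2: D_i=min(2*2^2,25)=8, bounds=[4,8]
  i=3: D_i=min(2*2^3,25)=16, bounds=[8,16]
  i=4: D_i=min(2*2^4,25)=25, bounds=[12,25]
  i=5: D_i=min(2*2^5,25)=25, bounds=[12,25]
  i=6: D_i=min(2*2^6,25)=25, bounds=[12,25]

Answer: [1,2] [2,4] [4,8] [8,16] [12,25] [12,25] [12,25]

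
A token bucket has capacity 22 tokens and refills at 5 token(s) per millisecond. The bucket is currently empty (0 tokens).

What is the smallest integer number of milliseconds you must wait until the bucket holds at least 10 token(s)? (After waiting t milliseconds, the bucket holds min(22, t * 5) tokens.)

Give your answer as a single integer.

Need t * 5 >= 10, so t >= 10/5.
Smallest integer t = ceil(10/5) = 2.

Answer: 2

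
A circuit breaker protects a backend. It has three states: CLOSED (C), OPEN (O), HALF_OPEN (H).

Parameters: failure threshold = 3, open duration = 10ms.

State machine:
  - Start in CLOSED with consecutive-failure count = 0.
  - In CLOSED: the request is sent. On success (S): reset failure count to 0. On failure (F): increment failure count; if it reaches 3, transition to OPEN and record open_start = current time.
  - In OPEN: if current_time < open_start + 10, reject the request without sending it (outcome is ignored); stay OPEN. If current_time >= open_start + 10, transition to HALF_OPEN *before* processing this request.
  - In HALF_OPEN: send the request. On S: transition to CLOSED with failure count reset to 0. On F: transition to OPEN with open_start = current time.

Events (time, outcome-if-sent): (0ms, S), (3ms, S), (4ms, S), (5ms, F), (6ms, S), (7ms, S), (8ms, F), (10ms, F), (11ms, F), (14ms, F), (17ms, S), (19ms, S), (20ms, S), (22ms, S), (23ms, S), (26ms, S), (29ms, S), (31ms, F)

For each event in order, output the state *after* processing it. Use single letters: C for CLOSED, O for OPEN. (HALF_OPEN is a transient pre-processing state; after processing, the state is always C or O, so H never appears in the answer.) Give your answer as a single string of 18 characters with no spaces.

Answer: CCCCCCCCOOOOOCCCCC

Derivation:
State after each event:
  event#1 t=0ms outcome=S: state=CLOSED
  event#2 t=3ms outcome=S: state=CLOSED
  event#3 t=4ms outcome=S: state=CLOSED
  event#4 t=5ms outcome=F: state=CLOSED
  event#5 t=6ms outcome=S: state=CLOSED
  event#6 t=7ms outcome=S: state=CLOSED
  event#7 t=8ms outcome=F: state=CLOSED
  event#8 t=10ms outcome=F: state=CLOSED
  event#9 t=11ms outcome=F: state=OPEN
  event#10 t=14ms outcome=F: state=OPEN
  event#11 t=17ms outcome=S: state=OPEN
  event#12 t=19ms outcome=S: state=OPEN
  event#13 t=20ms outcome=S: state=OPEN
  event#14 t=22ms outcome=S: state=CLOSED
  event#15 t=23ms outcome=S: state=CLOSED
  event#16 t=26ms outcome=S: state=CLOSED
  event#17 t=29ms outcome=S: state=CLOSED
  event#18 t=31ms outcome=F: state=CLOSED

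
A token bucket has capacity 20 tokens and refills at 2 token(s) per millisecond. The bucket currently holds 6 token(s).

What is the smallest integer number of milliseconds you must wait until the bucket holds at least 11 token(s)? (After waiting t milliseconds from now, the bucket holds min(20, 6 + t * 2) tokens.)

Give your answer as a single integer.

Need 6 + t * 2 >= 11, so t >= 5/2.
Smallest integer t = ceil(5/2) = 3.

Answer: 3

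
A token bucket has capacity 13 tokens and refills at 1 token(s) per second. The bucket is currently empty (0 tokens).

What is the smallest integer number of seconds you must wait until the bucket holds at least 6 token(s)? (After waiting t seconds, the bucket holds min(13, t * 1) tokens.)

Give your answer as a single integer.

Answer: 6

Derivation:
Need t * 1 >= 6, so t >= 6/1.
Smallest integer t = ceil(6/1) = 6.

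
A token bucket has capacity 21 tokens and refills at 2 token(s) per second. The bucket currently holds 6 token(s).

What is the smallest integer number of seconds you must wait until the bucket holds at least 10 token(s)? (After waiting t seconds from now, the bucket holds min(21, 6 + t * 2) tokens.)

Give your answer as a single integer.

Answer: 2

Derivation:
Need 6 + t * 2 >= 10, so t >= 4/2.
Smallest integer t = ceil(4/2) = 2.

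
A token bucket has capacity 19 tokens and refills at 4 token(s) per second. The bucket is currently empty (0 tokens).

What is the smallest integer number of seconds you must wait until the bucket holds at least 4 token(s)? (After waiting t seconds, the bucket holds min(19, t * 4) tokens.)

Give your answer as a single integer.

Need t * 4 >= 4, so t >= 4/4.
Smallest integer t = ceil(4/4) = 1.

Answer: 1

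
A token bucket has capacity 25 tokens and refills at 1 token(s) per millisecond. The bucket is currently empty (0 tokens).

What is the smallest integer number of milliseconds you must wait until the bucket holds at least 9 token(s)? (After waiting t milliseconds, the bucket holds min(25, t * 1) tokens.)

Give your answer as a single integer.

Answer: 9

Derivation:
Need t * 1 >= 9, so t >= 9/1.
Smallest integer t = ceil(9/1) = 9.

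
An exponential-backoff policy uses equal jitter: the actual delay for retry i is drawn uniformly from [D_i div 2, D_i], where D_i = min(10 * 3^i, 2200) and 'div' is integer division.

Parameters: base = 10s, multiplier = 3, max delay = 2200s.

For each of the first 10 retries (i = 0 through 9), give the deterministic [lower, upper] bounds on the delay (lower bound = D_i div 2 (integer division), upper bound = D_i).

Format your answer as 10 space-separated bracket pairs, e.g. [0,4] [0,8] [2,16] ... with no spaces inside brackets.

Answer: [5,10] [15,30] [45,90] [135,270] [405,810] [1100,2200] [1100,2200] [1100,2200] [1100,2200] [1100,2200]

Derivation:
Computing bounds per retry:
  i=0: D_i=min(10*3^0,2200)=10, bounds=[5,10]
  i=1: D_i=min(10*3^1,2200)=30, bounds=[15,30]
  i=2: D_i=min(10*3^2,2200)=90, bounds=[45,90]
  i=3: D_i=min(10*3^3,2200)=270, bounds=[135,270]
  i=4: D_i=min(10*3^4,2200)=810, bounds=[405,810]
  i=5: D_i=min(10*3^5,2200)=2200, bounds=[1100,2200]
  i=6: D_i=min(10*3^6,2200)=2200, bounds=[1100,2200]
  i=7: D_i=min(10*3^7,2200)=2200, bounds=[1100,2200]
  i=8: D_i=min(10*3^8,2200)=2200, bounds=[1100,2200]
  i=9: D_i=min(10*3^9,2200)=2200, bounds=[1100,2200]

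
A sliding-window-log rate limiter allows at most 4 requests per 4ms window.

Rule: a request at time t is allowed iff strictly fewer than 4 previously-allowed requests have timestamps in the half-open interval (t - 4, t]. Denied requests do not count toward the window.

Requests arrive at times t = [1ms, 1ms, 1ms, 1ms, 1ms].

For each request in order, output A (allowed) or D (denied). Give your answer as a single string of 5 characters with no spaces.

Answer: AAAAD

Derivation:
Tracking allowed requests in the window:
  req#1 t=1ms: ALLOW
  req#2 t=1ms: ALLOW
  req#3 t=1ms: ALLOW
  req#4 t=1ms: ALLOW
  req#5 t=1ms: DENY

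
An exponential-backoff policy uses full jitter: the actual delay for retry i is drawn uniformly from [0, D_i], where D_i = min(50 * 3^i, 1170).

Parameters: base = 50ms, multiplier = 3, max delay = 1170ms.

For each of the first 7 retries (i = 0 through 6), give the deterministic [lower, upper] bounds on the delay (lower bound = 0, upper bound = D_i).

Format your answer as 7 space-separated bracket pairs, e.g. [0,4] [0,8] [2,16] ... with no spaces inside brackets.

Answer: [0,50] [0,150] [0,450] [0,1170] [0,1170] [0,1170] [0,1170]

Derivation:
Computing bounds per retry:
  i=0: D_i=min(50*3^0,1170)=50, bounds=[0,50]
  i=1: D_i=min(50*3^1,1170)=150, bounds=[0,150]
  i=2: D_i=min(50*3^2,1170)=450, bounds=[0,450]
  i=3: D_i=min(50*3^3,1170)=1170, bounds=[0,1170]
  i=4: D_i=min(50*3^4,1170)=1170, bounds=[0,1170]
  i=5: D_i=min(50*3^5,1170)=1170, bounds=[0,1170]
  i=6: D_i=min(50*3^6,1170)=1170, bounds=[0,1170]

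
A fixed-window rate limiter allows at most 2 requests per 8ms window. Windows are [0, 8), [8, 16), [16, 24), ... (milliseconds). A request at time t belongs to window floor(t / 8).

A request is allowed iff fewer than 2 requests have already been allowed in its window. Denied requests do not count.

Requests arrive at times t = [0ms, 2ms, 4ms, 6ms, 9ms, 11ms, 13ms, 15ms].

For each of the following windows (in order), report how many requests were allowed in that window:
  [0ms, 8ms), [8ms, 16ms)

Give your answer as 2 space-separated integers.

Processing requests:
  req#1 t=0ms (window 0): ALLOW
  req#2 t=2ms (window 0): ALLOW
  req#3 t=4ms (window 0): DENY
  req#4 t=6ms (window 0): DENY
  req#5 t=9ms (window 1): ALLOW
  req#6 t=11ms (window 1): ALLOW
  req#7 t=13ms (window 1): DENY
  req#8 t=15ms (window 1): DENY

Allowed counts by window: 2 2

Answer: 2 2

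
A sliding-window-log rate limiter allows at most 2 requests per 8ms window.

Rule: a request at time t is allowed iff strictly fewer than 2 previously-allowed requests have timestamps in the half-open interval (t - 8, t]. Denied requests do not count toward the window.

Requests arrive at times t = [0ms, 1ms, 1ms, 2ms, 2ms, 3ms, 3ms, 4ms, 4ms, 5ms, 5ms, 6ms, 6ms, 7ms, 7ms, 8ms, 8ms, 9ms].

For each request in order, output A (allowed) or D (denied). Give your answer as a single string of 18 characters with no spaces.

Answer: AADDDDDDDDDDDDDADA

Derivation:
Tracking allowed requests in the window:
  req#1 t=0ms: ALLOW
  req#2 t=1ms: ALLOW
  req#3 t=1ms: DENY
  req#4 t=2ms: DENY
  req#5 t=2ms: DENY
  req#6 t=3ms: DENY
  req#7 t=3ms: DENY
  req#8 t=4ms: DENY
  req#9 t=4ms: DENY
  req#10 t=5ms: DENY
  req#11 t=5ms: DENY
  req#12 t=6ms: DENY
  req#13 t=6ms: DENY
  req#14 t=7ms: DENY
  req#15 t=7ms: DENY
  req#16 t=8ms: ALLOW
  req#17 t=8ms: DENY
  req#18 t=9ms: ALLOW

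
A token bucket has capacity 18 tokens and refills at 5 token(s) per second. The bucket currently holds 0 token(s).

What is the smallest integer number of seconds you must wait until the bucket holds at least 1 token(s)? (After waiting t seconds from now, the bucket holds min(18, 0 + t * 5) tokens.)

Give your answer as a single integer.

Need 0 + t * 5 >= 1, so t >= 1/5.
Smallest integer t = ceil(1/5) = 1.

Answer: 1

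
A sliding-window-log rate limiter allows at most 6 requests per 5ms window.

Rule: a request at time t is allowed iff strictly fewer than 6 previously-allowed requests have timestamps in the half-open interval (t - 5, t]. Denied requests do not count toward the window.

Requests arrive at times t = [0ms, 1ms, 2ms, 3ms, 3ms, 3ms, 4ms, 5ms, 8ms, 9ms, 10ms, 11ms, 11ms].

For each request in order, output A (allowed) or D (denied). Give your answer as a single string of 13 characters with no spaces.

Answer: AAAAAADAAAAAA

Derivation:
Tracking allowed requests in the window:
  req#1 t=0ms: ALLOW
  req#2 t=1ms: ALLOW
  req#3 t=2ms: ALLOW
  req#4 t=3ms: ALLOW
  req#5 t=3ms: ALLOW
  req#6 t=3ms: ALLOW
  req#7 t=4ms: DENY
  req#8 t=5ms: ALLOW
  req#9 t=8ms: ALLOW
  req#10 t=9ms: ALLOW
  req#11 t=10ms: ALLOW
  req#12 t=11ms: ALLOW
  req#13 t=11ms: ALLOW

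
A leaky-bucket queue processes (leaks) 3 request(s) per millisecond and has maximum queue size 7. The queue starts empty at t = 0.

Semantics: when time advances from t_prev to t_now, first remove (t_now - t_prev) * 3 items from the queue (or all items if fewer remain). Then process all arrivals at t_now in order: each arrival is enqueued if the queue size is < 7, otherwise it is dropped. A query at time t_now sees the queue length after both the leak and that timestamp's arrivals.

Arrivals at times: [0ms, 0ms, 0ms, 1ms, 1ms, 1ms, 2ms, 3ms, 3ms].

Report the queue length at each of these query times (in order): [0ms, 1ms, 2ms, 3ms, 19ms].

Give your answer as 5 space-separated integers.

Answer: 3 3 1 2 0

Derivation:
Queue lengths at query times:
  query t=0ms: backlog = 3
  query t=1ms: backlog = 3
  query t=2ms: backlog = 1
  query t=3ms: backlog = 2
  query t=19ms: backlog = 0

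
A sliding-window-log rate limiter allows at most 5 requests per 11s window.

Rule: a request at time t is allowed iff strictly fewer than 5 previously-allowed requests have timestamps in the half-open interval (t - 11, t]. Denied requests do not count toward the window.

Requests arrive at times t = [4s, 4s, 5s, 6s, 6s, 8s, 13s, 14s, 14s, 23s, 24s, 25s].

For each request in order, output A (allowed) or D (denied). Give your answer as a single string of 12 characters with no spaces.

Answer: AAAAADDDDAAA

Derivation:
Tracking allowed requests in the window:
  req#1 t=4s: ALLOW
  req#2 t=4s: ALLOW
  req#3 t=5s: ALLOW
  req#4 t=6s: ALLOW
  req#5 t=6s: ALLOW
  req#6 t=8s: DENY
  req#7 t=13s: DENY
  req#8 t=14s: DENY
  req#9 t=14s: DENY
  req#10 t=23s: ALLOW
  req#11 t=24s: ALLOW
  req#12 t=25s: ALLOW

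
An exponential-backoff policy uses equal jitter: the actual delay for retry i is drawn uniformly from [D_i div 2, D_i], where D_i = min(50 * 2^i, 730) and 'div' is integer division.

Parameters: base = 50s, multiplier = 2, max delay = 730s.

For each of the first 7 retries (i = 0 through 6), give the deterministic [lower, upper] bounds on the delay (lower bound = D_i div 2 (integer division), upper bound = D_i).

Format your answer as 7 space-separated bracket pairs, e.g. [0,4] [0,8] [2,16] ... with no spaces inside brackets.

Answer: [25,50] [50,100] [100,200] [200,400] [365,730] [365,730] [365,730]

Derivation:
Computing bounds per retry:
  i=0: D_i=min(50*2^0,730)=50, bounds=[25,50]
  i=1: D_i=min(50*2^1,730)=100, bounds=[50,100]
  i=2: D_i=min(50*2^2,730)=200, bounds=[100,200]
  i=3: D_i=min(50*2^3,730)=400, bounds=[200,400]
  i=4: D_i=min(50*2^4,730)=730, bounds=[365,730]
  i=5: D_i=min(50*2^5,730)=730, bounds=[365,730]
  i=6: D_i=min(50*2^6,730)=730, bounds=[365,730]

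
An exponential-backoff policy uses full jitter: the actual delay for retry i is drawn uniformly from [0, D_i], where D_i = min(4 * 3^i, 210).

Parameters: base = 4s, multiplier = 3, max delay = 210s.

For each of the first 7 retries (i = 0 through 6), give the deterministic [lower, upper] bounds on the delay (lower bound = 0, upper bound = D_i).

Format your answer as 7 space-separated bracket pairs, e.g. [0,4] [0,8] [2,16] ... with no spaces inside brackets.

Answer: [0,4] [0,12] [0,36] [0,108] [0,210] [0,210] [0,210]

Derivation:
Computing bounds per retry:
  i=0: D_i=min(4*3^0,210)=4, bounds=[0,4]
  i=1: D_i=min(4*3^1,210)=12, bounds=[0,12]
  i=2: D_i=min(4*3^2,210)=36, bounds=[0,36]
  i=3: D_i=min(4*3^3,210)=108, bounds=[0,108]
  i=4: D_i=min(4*3^4,210)=210, bounds=[0,210]
  i=5: D_i=min(4*3^5,210)=210, bounds=[0,210]
  i=6: D_i=min(4*3^6,210)=210, bounds=[0,210]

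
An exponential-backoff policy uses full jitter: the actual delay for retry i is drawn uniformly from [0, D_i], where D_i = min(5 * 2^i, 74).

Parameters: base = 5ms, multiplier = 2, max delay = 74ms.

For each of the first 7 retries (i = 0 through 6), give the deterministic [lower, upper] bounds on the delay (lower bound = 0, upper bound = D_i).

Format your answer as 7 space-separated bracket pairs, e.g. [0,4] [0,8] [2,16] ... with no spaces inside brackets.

Answer: [0,5] [0,10] [0,20] [0,40] [0,74] [0,74] [0,74]

Derivation:
Computing bounds per retry:
  i=0: D_i=min(5*2^0,74)=5, bounds=[0,5]
  i=1: D_i=min(5*2^1,74)=10, bounds=[0,10]
  i=2: D_i=min(5*2^2,74)=20, bounds=[0,20]
  i=3: D_i=min(5*2^3,74)=40, bounds=[0,40]
  i=4: D_i=min(5*2^4,74)=74, bounds=[0,74]
  i=5: D_i=min(5*2^5,74)=74, bounds=[0,74]
  i=6: D_i=min(5*2^6,74)=74, bounds=[0,74]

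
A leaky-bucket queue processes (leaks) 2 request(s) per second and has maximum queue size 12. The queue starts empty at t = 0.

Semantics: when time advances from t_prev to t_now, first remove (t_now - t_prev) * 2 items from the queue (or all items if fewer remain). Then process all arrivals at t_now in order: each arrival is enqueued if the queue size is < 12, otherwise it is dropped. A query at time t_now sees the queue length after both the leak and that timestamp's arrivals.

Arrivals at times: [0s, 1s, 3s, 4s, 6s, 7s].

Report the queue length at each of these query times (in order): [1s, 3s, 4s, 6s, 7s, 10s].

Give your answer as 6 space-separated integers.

Answer: 1 1 1 1 1 0

Derivation:
Queue lengths at query times:
  query t=1s: backlog = 1
  query t=3s: backlog = 1
  query t=4s: backlog = 1
  query t=6s: backlog = 1
  query t=7s: backlog = 1
  query t=10s: backlog = 0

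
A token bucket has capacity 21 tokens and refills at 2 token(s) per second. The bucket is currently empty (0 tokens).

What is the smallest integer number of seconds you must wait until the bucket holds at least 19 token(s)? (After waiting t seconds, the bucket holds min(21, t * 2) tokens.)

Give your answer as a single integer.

Need t * 2 >= 19, so t >= 19/2.
Smallest integer t = ceil(19/2) = 10.

Answer: 10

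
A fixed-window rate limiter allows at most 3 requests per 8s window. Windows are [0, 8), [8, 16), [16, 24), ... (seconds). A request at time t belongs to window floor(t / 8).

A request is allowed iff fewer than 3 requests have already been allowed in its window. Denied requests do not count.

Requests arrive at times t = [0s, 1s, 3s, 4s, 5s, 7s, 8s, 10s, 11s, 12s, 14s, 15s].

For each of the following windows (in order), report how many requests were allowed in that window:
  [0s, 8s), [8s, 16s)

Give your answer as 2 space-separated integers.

Answer: 3 3

Derivation:
Processing requests:
  req#1 t=0s (window 0): ALLOW
  req#2 t=1s (window 0): ALLOW
  req#3 t=3s (window 0): ALLOW
  req#4 t=4s (window 0): DENY
  req#5 t=5s (window 0): DENY
  req#6 t=7s (window 0): DENY
  req#7 t=8s (window 1): ALLOW
  req#8 t=10s (window 1): ALLOW
  req#9 t=11s (window 1): ALLOW
  req#10 t=12s (window 1): DENY
  req#11 t=14s (window 1): DENY
  req#12 t=15s (window 1): DENY

Allowed counts by window: 3 3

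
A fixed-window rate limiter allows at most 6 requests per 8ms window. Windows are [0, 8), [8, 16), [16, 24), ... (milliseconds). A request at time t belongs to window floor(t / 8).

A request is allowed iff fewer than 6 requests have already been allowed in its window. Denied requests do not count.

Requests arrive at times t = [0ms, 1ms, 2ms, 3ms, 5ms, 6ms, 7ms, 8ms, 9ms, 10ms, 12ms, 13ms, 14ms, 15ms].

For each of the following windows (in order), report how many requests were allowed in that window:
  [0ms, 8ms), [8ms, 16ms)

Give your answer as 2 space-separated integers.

Answer: 6 6

Derivation:
Processing requests:
  req#1 t=0ms (window 0): ALLOW
  req#2 t=1ms (window 0): ALLOW
  req#3 t=2ms (window 0): ALLOW
  req#4 t=3ms (window 0): ALLOW
  req#5 t=5ms (window 0): ALLOW
  req#6 t=6ms (window 0): ALLOW
  req#7 t=7ms (window 0): DENY
  req#8 t=8ms (window 1): ALLOW
  req#9 t=9ms (window 1): ALLOW
  req#10 t=10ms (window 1): ALLOW
  req#11 t=12ms (window 1): ALLOW
  req#12 t=13ms (window 1): ALLOW
  req#13 t=14ms (window 1): ALLOW
  req#14 t=15ms (window 1): DENY

Allowed counts by window: 6 6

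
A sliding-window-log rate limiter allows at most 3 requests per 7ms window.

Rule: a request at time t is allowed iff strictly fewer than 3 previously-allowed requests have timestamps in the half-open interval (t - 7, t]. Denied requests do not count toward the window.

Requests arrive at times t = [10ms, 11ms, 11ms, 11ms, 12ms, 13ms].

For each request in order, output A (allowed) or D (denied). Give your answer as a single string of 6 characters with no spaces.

Tracking allowed requests in the window:
  req#1 t=10ms: ALLOW
  req#2 t=11ms: ALLOW
  req#3 t=11ms: ALLOW
  req#4 t=11ms: DENY
  req#5 t=12ms: DENY
  req#6 t=13ms: DENY

Answer: AAADDD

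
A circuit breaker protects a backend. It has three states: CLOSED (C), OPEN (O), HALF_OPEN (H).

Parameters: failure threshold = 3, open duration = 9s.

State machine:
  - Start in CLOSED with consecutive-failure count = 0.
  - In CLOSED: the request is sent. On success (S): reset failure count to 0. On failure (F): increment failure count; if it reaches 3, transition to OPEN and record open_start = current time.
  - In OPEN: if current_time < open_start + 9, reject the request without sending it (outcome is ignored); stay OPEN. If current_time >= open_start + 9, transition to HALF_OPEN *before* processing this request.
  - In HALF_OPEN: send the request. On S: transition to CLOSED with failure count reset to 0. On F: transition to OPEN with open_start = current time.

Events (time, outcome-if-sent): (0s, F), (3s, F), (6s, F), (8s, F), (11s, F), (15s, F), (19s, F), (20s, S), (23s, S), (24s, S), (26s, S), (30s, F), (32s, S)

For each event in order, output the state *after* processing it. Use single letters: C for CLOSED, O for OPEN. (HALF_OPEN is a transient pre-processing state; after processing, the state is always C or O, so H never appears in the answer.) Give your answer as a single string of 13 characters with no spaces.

Answer: CCOOOOOOOCCCC

Derivation:
State after each event:
  event#1 t=0s outcome=F: state=CLOSED
  event#2 t=3s outcome=F: state=CLOSED
  event#3 t=6s outcome=F: state=OPEN
  event#4 t=8s outcome=F: state=OPEN
  event#5 t=11s outcome=F: state=OPEN
  event#6 t=15s outcome=F: state=OPEN
  event#7 t=19s outcome=F: state=OPEN
  event#8 t=20s outcome=S: state=OPEN
  event#9 t=23s outcome=S: state=OPEN
  event#10 t=24s outcome=S: state=CLOSED
  event#11 t=26s outcome=S: state=CLOSED
  event#12 t=30s outcome=F: state=CLOSED
  event#13 t=32s outcome=S: state=CLOSED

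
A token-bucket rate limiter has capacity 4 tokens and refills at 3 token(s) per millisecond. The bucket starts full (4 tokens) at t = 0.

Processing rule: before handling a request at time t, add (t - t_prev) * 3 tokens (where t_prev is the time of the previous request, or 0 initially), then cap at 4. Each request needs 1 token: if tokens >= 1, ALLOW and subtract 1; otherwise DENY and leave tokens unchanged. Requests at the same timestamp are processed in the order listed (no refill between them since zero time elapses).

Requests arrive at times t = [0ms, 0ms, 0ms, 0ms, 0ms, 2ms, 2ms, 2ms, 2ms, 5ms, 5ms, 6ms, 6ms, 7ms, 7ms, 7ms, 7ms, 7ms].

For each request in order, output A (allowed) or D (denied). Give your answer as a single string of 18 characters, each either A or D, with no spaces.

Simulating step by step:
  req#1 t=0ms: ALLOW
  req#2 t=0ms: ALLOW
  req#3 t=0ms: ALLOW
  req#4 t=0ms: ALLOW
  req#5 t=0ms: DENY
  req#6 t=2ms: ALLOW
  req#7 t=2ms: ALLOW
  req#8 t=2ms: ALLOW
  req#9 t=2ms: ALLOW
  req#10 t=5ms: ALLOW
  req#11 t=5ms: ALLOW
  req#12 t=6ms: ALLOW
  req#13 t=6ms: ALLOW
  req#14 t=7ms: ALLOW
  req#15 t=7ms: ALLOW
  req#16 t=7ms: ALLOW
  req#17 t=7ms: ALLOW
  req#18 t=7ms: DENY

Answer: AAAADAAAAAAAAAAAAD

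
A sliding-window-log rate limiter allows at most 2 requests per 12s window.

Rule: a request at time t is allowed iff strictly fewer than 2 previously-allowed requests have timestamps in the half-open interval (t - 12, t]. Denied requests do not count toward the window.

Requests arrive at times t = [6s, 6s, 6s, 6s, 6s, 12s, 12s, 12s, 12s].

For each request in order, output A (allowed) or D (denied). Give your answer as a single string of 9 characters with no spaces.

Answer: AADDDDDDD

Derivation:
Tracking allowed requests in the window:
  req#1 t=6s: ALLOW
  req#2 t=6s: ALLOW
  req#3 t=6s: DENY
  req#4 t=6s: DENY
  req#5 t=6s: DENY
  req#6 t=12s: DENY
  req#7 t=12s: DENY
  req#8 t=12s: DENY
  req#9 t=12s: DENY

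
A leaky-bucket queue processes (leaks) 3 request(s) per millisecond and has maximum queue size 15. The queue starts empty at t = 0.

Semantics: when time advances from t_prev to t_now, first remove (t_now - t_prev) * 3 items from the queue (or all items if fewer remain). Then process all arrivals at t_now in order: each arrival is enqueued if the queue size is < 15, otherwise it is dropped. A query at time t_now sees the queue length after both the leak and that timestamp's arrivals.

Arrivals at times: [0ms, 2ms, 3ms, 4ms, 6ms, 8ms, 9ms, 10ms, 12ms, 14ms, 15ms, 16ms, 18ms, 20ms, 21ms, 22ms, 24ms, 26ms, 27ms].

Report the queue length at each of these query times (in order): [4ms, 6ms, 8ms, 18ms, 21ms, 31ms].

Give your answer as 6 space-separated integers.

Answer: 1 1 1 1 1 0

Derivation:
Queue lengths at query times:
  query t=4ms: backlog = 1
  query t=6ms: backlog = 1
  query t=8ms: backlog = 1
  query t=18ms: backlog = 1
  query t=21ms: backlog = 1
  query t=31ms: backlog = 0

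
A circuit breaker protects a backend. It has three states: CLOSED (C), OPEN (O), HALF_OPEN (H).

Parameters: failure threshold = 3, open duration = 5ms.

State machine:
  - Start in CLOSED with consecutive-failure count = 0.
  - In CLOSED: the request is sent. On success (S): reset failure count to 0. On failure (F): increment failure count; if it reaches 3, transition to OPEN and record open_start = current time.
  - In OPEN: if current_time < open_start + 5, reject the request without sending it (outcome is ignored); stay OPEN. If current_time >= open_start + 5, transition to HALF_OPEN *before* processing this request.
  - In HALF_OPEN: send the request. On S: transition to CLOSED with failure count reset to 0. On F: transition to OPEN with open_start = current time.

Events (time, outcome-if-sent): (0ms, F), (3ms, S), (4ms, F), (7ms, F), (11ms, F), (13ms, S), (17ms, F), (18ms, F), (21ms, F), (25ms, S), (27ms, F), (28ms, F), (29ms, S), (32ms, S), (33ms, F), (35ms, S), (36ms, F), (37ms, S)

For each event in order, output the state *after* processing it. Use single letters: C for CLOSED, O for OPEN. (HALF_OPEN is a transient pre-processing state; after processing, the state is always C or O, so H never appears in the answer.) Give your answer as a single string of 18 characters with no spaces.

Answer: CCCCOOOOOCCCCCCCCC

Derivation:
State after each event:
  event#1 t=0ms outcome=F: state=CLOSED
  event#2 t=3ms outcome=S: state=CLOSED
  event#3 t=4ms outcome=F: state=CLOSED
  event#4 t=7ms outcome=F: state=CLOSED
  event#5 t=11ms outcome=F: state=OPEN
  event#6 t=13ms outcome=S: state=OPEN
  event#7 t=17ms outcome=F: state=OPEN
  event#8 t=18ms outcome=F: state=OPEN
  event#9 t=21ms outcome=F: state=OPEN
  event#10 t=25ms outcome=S: state=CLOSED
  event#11 t=27ms outcome=F: state=CLOSED
  event#12 t=28ms outcome=F: state=CLOSED
  event#13 t=29ms outcome=S: state=CLOSED
  event#14 t=32ms outcome=S: state=CLOSED
  event#15 t=33ms outcome=F: state=CLOSED
  event#16 t=35ms outcome=S: state=CLOSED
  event#17 t=36ms outcome=F: state=CLOSED
  event#18 t=37ms outcome=S: state=CLOSED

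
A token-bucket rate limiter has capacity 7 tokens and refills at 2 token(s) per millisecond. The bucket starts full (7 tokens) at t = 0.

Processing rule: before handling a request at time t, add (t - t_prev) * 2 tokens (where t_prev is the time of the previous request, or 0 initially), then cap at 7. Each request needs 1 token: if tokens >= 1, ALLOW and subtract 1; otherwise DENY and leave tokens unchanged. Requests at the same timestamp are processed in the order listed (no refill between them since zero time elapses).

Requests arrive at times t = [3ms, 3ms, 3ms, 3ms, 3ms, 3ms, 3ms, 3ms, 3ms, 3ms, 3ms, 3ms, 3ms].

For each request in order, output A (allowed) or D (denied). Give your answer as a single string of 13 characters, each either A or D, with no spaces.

Answer: AAAAAAADDDDDD

Derivation:
Simulating step by step:
  req#1 t=3ms: ALLOW
  req#2 t=3ms: ALLOW
  req#3 t=3ms: ALLOW
  req#4 t=3ms: ALLOW
  req#5 t=3ms: ALLOW
  req#6 t=3ms: ALLOW
  req#7 t=3ms: ALLOW
  req#8 t=3ms: DENY
  req#9 t=3ms: DENY
  req#10 t=3ms: DENY
  req#11 t=3ms: DENY
  req#12 t=3ms: DENY
  req#13 t=3ms: DENY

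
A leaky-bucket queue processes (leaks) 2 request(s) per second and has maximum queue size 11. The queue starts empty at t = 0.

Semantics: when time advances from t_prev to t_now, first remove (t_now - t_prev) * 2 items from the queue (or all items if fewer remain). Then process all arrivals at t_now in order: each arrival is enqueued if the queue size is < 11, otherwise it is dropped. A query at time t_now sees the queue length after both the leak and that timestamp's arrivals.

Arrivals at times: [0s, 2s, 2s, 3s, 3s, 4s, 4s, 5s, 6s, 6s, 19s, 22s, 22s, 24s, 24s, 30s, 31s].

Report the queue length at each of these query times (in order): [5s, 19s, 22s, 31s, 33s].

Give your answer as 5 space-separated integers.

Queue lengths at query times:
  query t=5s: backlog = 1
  query t=19s: backlog = 1
  query t=22s: backlog = 2
  query t=31s: backlog = 1
  query t=33s: backlog = 0

Answer: 1 1 2 1 0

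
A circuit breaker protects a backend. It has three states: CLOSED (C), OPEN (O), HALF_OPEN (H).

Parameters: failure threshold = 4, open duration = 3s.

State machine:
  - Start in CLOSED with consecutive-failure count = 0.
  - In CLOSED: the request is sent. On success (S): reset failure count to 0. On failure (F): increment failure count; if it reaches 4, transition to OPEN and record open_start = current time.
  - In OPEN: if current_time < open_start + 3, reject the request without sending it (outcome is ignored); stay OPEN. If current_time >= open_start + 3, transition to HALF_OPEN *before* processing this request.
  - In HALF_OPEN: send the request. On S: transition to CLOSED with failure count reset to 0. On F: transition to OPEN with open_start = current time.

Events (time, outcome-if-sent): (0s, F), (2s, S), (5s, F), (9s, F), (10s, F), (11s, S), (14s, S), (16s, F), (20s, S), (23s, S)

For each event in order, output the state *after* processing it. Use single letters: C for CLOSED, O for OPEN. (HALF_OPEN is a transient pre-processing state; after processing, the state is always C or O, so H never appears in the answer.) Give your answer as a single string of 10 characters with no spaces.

State after each event:
  event#1 t=0s outcome=F: state=CLOSED
  event#2 t=2s outcome=S: state=CLOSED
  event#3 t=5s outcome=F: state=CLOSED
  event#4 t=9s outcome=F: state=CLOSED
  event#5 t=10s outcome=F: state=CLOSED
  event#6 t=11s outcome=S: state=CLOSED
  event#7 t=14s outcome=S: state=CLOSED
  event#8 t=16s outcome=F: state=CLOSED
  event#9 t=20s outcome=S: state=CLOSED
  event#10 t=23s outcome=S: state=CLOSED

Answer: CCCCCCCCCC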